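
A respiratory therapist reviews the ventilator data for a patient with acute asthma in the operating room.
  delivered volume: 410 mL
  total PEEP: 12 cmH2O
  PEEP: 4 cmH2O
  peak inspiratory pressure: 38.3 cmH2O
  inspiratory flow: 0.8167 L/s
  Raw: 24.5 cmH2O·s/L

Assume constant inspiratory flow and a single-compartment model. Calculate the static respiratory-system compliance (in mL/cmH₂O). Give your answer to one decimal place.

Total PEEP = 12 cmH2O (set 4 + intrinsic 8); this is the baseline alveolar pressure.
Equation of motion (constant flow): PIP = Vt/C + R·V̇ + PEEP.
Vt/C = PIP − R·V̇ − PEEP = 38.3 − 24.5×0.8167 − 12 = 38.3 − 20.009 − 12 = 6.291 cmH2O.
C = Vt / 6.291 = 410 / 6.291 = 65.172 mL/cmH2O.

65.2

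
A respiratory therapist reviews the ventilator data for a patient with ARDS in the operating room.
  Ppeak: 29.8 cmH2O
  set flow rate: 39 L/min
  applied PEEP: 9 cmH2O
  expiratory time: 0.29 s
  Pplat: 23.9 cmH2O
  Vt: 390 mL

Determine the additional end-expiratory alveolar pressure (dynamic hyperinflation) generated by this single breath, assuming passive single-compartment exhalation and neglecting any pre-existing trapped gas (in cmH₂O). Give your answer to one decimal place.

Flow: 39 L/min ÷ 60 = 0.65 L/s.
R = (PIP − Pplat)/V̇ = (29.8 − 23.9) / 0.65 = 5.9/0.65 = 9.077 cmH2O·s/L.
C = Vt/(Pplat − PEEP) = 390.0 / (23.9 − 9) = 390.0/14.9 = 26.174 mL/cmH2O.
τ = R × C = 9.077 × 0.02617 L/cmH2O = 0.2375 s.
Fraction remaining = e^(−Te/τ) = e^(−0.29/0.2375) = 0.2949; trapped volume = 390.0 × 0.2949 = 115.01 mL.
Additional alveolar pressure from trapping ≈ V_trapped / C = 115.01 / 26.174 = 4.394 cmH2O.

4.4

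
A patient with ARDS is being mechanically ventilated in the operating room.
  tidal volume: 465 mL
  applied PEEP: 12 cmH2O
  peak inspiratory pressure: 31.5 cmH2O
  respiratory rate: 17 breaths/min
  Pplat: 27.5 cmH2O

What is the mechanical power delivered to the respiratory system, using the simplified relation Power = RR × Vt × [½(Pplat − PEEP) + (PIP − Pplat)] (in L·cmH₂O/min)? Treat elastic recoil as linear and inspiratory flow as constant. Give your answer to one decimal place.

Per-breath work = Vt × [½(Pplat−PEEP) + (PIP−Pplat)] = 0.465 × [0.5×15.5 + 4.0] = 0.465 × 11.75 = 5.464 L·cmH2O.
Power = 17 × 5.464 = 92.888 L·cmH2O/min.

92.9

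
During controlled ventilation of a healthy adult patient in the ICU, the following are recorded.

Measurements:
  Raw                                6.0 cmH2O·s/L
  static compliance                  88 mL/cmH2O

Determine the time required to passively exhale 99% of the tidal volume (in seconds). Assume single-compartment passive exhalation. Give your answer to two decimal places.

2.43

τ = R × C = 6.0 × 88 mL/cmH2O = 6.0 × 0.088 L/cmH2O = 0.528 s.
Exhaled fraction f = 1 − e^(−t/τ) → t = −τ·ln(1 − f) = −0.528·ln(0.01) = 2.432 s.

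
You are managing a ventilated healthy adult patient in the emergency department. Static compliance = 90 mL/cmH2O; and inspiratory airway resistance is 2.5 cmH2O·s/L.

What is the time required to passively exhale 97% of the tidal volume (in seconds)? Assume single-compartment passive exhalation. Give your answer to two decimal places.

0.79

τ = R × C = 2.5 × 90 mL/cmH2O = 2.5 × 0.090 L/cmH2O = 0.225 s.
Exhaled fraction f = 1 − e^(−t/τ) → t = −τ·ln(1 − f) = −0.225·ln(0.03) = 0.789 s.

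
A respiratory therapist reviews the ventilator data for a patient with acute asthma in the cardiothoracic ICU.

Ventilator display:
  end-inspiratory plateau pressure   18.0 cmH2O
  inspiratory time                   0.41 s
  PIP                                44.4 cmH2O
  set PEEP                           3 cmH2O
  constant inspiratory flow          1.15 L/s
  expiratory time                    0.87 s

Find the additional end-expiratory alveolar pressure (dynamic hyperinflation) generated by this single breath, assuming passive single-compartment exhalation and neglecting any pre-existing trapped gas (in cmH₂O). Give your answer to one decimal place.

4.5

Vt = flow × Ti = 1.15 L/s × 0.41 s × 1000 mL/L = 471.5 mL.
R = (PIP − Pplat)/V̇ = (44.4 − 18.0) / 1.15 = 26.4/1.15 = 22.957 cmH2O·s/L.
C = Vt/(Pplat − PEEP) = 471.5 / (18.0 − 3) = 471.5/15.0 = 31.433 mL/cmH2O.
τ = R × C = 22.957 × 0.03143 L/cmH2O = 0.7215 s.
Fraction remaining = e^(−Te/τ) = e^(−0.87/0.7215) = 0.2994; trapped volume = 471.5 × 0.2994 = 141.17 mL.
Additional alveolar pressure from trapping ≈ V_trapped / C = 141.17 / 31.433 = 4.491 cmH2O.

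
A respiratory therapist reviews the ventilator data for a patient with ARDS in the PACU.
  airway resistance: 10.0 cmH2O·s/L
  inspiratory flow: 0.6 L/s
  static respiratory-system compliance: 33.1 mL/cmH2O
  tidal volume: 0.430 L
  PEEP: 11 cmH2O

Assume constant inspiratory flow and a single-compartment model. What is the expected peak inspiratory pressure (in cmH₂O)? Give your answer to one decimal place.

Equation of motion (constant flow): PIP = Vt/C + R·V̇ + PEEP.
PIP = 430/33.1 + 10.0×0.6 + 11 = 12.991 + 6.0 + 11 = 29.991 cmH2O.

30.0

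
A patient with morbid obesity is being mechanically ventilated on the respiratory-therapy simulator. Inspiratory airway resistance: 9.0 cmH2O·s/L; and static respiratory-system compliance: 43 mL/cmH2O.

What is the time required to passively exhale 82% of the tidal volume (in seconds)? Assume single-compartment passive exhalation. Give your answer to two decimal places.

0.66

τ = R × C = 9.0 × 43 mL/cmH2O = 9.0 × 0.043 L/cmH2O = 0.387 s.
Exhaled fraction f = 1 − e^(−t/τ) → t = −τ·ln(1 − f) = −0.387·ln(0.18) = 0.6636 s.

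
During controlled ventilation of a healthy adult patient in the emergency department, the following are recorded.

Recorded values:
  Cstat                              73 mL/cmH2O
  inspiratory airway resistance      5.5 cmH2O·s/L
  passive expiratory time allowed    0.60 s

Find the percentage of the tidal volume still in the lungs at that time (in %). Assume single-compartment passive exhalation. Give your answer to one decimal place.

τ = R × C = 5.5 × 73 mL/cmH2O = 5.5 × 0.073 L/cmH2O = 0.4015 s.
Passive exhalation: V(t)/V₀ = e^(−t/τ) = e^(−0.60/0.4015) = 0.2244.
Fraction remaining = 0.2244 → 22.44%.

22.4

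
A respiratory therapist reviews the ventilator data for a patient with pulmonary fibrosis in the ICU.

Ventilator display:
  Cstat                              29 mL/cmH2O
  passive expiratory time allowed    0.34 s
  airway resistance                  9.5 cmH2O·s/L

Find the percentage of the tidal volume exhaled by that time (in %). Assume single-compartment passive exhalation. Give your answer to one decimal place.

70.9

τ = R × C = 9.5 × 29 mL/cmH2O = 9.5 × 0.029 L/cmH2O = 0.2755 s.
Passive exhalation: V(t)/V₀ = e^(−t/τ) = e^(−0.34/0.2755) = 0.2911.
Fraction exhaled = 1 − 0.2911 = 0.7089 → 70.89%.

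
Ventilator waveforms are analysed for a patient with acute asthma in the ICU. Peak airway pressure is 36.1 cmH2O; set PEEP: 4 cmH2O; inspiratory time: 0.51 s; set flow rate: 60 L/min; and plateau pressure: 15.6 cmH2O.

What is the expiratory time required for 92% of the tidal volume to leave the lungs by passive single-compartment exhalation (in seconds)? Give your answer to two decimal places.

Flow: 60 L/min ÷ 60 = 1 L/s.
Vt = flow × Ti = 1 L/s × 0.51 s × 1000 mL/L = 510.0 mL.
R = (PIP − Pplat)/V̇ = (36.1 − 15.6) / 1 = 20.5/1 = 20.5 cmH2O·s/L.
C = Vt/(Pplat − PEEP) = 510.0 / (15.6 − 4) = 510.0/11.6 = 43.966 mL/cmH2O.
τ = R × C = 20.5 × 0.04397 L/cmH2O = 0.9014 s.
t = −τ·ln(1 − 0.92) = −0.9014·ln(0.08) = 2.277 s.

2.28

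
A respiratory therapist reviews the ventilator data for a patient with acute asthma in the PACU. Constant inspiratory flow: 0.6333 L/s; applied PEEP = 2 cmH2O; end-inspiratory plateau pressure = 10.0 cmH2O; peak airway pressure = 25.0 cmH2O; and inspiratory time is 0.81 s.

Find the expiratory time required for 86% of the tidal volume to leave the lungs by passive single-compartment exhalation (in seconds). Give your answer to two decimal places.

Vt = flow × Ti = 0.6333 L/s × 0.81 s × 1000 mL/L = 512.97 mL.
R = (PIP − Pplat)/V̇ = (25.0 − 10.0) / 0.6333 = 15.0/0.6333 = 23.685 cmH2O·s/L.
C = Vt/(Pplat − PEEP) = 512.97 / (10.0 − 2) = 512.97/8.0 = 64.121 mL/cmH2O.
τ = R × C = 23.685 × 0.06412 L/cmH2O = 1.519 s.
t = −τ·ln(1 − 0.86) = −1.519·ln(0.14) = 2.987 s.

2.99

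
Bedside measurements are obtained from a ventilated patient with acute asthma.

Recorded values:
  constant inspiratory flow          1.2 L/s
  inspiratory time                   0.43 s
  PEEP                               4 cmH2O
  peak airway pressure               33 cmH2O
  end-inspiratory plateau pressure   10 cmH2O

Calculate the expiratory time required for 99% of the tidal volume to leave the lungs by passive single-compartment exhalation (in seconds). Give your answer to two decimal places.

7.59

Vt = flow × Ti = 1.2 L/s × 0.43 s × 1000 mL/L = 516.0 mL.
R = (PIP − Pplat)/V̇ = (33 − 10) / 1.2 = 23.0/1.2 = 19.167 cmH2O·s/L.
C = Vt/(Pplat − PEEP) = 516.0 / (10 − 4) = 516.0/6.0 = 86.0 mL/cmH2O.
τ = R × C = 19.167 × 0.086 L/cmH2O = 1.648 s.
t = −τ·ln(1 − 0.99) = −1.648·ln(0.01) = 7.589 s.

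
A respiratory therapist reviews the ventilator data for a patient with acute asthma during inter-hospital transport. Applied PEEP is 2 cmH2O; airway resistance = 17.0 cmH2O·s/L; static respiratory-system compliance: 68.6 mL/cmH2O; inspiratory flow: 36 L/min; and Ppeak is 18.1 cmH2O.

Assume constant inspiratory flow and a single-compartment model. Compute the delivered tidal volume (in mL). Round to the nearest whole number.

Flow: 36 L/min ÷ 60 = 0.6 L/s.
Equation of motion (constant flow): PIP = Vt/C + R·V̇ + PEEP.
Vt/C = PIP − R·V̇ − PEEP = 18.1 − 10.2 − 2 = 5.9 cmH2O.
Vt = C × 5.9 = 68.6 × 5.9 = 404.74 mL.

405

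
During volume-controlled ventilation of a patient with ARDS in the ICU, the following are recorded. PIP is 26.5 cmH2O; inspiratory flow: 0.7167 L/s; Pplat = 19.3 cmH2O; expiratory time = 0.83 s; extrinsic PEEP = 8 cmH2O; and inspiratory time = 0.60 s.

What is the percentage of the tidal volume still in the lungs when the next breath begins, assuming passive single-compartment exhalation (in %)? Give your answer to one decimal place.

Vt = flow × Ti = 0.7167 L/s × 0.60 s × 1000 mL/L = 430.02 mL.
R = (PIP − Pplat)/V̇ = (26.5 − 19.3) / 0.7167 = 7.2/0.7167 = 10.046 cmH2O·s/L.
C = Vt/(Pplat − PEEP) = 430.02 / (19.3 − 8) = 430.02/11.3 = 38.055 mL/cmH2O.
τ = R × C = 10.046 × 0.03806 L/cmH2O = 0.3824 s.
Fraction remaining at end-expiration = e^(−Te/τ) = e^(−0.83/0.3824) = 0.1141 → 11.41%.

11.4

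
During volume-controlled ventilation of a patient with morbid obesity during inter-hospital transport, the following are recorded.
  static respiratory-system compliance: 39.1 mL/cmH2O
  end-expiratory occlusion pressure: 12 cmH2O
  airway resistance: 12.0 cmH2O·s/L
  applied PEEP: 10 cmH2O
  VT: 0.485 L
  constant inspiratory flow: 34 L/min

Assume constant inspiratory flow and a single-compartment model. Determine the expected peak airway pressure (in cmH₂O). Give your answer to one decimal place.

31.2

Flow: 34 L/min ÷ 60 = 0.5667 L/s.
Total PEEP = 12 cmH2O (set 10 + intrinsic 2); this is the baseline alveolar pressure.
Equation of motion (constant flow): PIP = Vt/C + R·V̇ + PEEP.
PIP = 485/39.1 + 12.0×0.5667 + 12 = 12.404 + 6.8 + 12 = 31.204 cmH2O.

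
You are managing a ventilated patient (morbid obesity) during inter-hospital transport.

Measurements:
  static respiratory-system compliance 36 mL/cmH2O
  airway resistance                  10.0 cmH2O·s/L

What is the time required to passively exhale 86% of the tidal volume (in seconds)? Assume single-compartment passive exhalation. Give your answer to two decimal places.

0.71

τ = R × C = 10.0 × 36 mL/cmH2O = 10.0 × 0.036 L/cmH2O = 0.36 s.
Exhaled fraction f = 1 − e^(−t/τ) → t = −τ·ln(1 − f) = −0.36·ln(0.14) = 0.7078 s.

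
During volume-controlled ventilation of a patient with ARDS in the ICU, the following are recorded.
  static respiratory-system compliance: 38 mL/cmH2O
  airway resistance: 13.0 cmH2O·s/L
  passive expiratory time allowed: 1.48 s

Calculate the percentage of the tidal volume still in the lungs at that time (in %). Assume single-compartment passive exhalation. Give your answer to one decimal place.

τ = R × C = 13.0 × 38 mL/cmH2O = 13.0 × 0.038 L/cmH2O = 0.494 s.
Passive exhalation: V(t)/V₀ = e^(−t/τ) = e^(−1.48/0.494) = 0.04999.
Fraction remaining = 0.04999 → 4.999%.

5.0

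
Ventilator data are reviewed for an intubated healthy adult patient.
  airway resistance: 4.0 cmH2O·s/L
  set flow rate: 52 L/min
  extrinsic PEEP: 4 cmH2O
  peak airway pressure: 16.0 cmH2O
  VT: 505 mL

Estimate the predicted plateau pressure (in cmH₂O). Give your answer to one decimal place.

Flow: 52 L/min ÷ 60 = 0.8667 L/s.
Pplat = PIP − Raw × flow = 16.0 − 4.0 × 0.8667 = 16.0 − 3.467 = 12.533 cmH2O.

12.5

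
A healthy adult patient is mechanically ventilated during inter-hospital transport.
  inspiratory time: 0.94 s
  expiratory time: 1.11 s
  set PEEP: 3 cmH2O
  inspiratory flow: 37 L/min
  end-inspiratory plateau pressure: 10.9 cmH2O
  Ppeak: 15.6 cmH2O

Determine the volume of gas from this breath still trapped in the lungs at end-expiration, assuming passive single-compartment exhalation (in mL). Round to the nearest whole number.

80

Flow: 37 L/min ÷ 60 = 0.6167 L/s.
Vt = flow × Ti = 0.6167 L/s × 0.94 s × 1000 mL/L = 579.7 mL.
R = (PIP − Pplat)/V̇ = (15.6 − 10.9) / 0.6167 = 4.7/0.6167 = 7.621 cmH2O·s/L.
C = Vt/(Pplat − PEEP) = 579.7 / (10.9 − 3) = 579.7/7.9 = 73.38 mL/cmH2O.
τ = R × C = 7.621 × 0.07338 L/cmH2O = 0.5592 s.
Fraction remaining = e^(−Te/τ) = e^(−1.11/0.5592) = 0.1374.
Trapped volume = 579.7 × 0.1374 = 79.651 mL.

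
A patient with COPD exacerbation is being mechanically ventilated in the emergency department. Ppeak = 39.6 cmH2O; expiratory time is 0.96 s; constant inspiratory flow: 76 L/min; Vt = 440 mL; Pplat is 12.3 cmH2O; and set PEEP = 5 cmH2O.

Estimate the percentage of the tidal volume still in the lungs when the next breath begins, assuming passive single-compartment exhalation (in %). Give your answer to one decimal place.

Flow: 76 L/min ÷ 60 = 1.2667 L/s.
R = (PIP − Pplat)/V̇ = (39.6 − 12.3) / 1.2667 = 27.3/1.2667 = 21.552 cmH2O·s/L.
C = Vt/(Pplat − PEEP) = 440.0 / (12.3 − 5) = 440.0/7.3 = 60.274 mL/cmH2O.
τ = R × C = 21.552 × 0.06027 L/cmH2O = 1.299 s.
Fraction remaining at end-expiration = e^(−Te/τ) = e^(−0.96/1.299) = 0.4776 → 47.76%.

47.8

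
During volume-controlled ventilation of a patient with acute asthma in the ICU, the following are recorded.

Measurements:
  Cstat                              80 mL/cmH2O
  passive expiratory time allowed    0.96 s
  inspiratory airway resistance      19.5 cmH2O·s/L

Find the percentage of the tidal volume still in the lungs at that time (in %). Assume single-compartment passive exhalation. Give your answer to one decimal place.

54.0

τ = R × C = 19.5 × 80 mL/cmH2O = 19.5 × 0.080 L/cmH2O = 1.56 s.
Passive exhalation: V(t)/V₀ = e^(−t/τ) = e^(−0.96/1.56) = 0.5404.
Fraction remaining = 0.5404 → 54.04%.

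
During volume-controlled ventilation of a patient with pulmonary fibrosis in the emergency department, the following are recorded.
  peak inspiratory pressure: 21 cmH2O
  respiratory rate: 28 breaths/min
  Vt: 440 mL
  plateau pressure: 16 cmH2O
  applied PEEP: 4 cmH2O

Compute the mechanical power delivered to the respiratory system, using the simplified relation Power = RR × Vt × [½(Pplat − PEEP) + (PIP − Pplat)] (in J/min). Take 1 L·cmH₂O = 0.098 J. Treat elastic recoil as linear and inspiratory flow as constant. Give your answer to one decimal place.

Per-breath work = Vt × [½(Pplat−PEEP) + (PIP−Pplat)] = 0.440 × [0.5×12.0 + 5.0] = 0.440 × 11.0 = 4.84 L·cmH2O.
Power = 28 × 4.84 = 135.52 L·cmH2O/min.
× 0.098 J/(L·cmH2O) → 13.281 J/min.

13.3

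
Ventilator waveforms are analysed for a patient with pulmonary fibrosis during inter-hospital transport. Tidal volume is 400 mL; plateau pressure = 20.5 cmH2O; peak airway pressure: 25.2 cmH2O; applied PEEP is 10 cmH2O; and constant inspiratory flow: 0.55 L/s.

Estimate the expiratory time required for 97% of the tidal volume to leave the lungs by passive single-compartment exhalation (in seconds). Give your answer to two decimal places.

1.14

R = (PIP − Pplat)/V̇ = (25.2 − 20.5) / 0.55 = 4.7/0.55 = 8.545 cmH2O·s/L.
C = Vt/(Pplat − PEEP) = 400.0 / (20.5 − 10) = 400.0/10.5 = 38.095 mL/cmH2O.
τ = R × C = 8.545 × 0.0381 L/cmH2O = 0.3256 s.
t = −τ·ln(1 − 0.97) = −0.3256·ln(0.03) = 1.142 s.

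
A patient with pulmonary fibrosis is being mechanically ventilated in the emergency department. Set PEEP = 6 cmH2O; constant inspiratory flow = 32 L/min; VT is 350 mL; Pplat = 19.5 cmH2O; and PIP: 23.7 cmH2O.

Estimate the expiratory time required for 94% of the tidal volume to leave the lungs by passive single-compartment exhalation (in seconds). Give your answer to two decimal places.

Flow: 32 L/min ÷ 60 = 0.5333 L/s.
R = (PIP − Pplat)/V̇ = (23.7 − 19.5) / 0.5333 = 4.2/0.5333 = 7.875 cmH2O·s/L.
C = Vt/(Pplat − PEEP) = 350.0 / (19.5 − 6) = 350.0/13.5 = 25.926 mL/cmH2O.
τ = R × C = 7.875 × 0.02593 L/cmH2O = 0.2042 s.
t = −τ·ln(1 − 0.94) = −0.2042·ln(0.06) = 0.5745 s.

0.57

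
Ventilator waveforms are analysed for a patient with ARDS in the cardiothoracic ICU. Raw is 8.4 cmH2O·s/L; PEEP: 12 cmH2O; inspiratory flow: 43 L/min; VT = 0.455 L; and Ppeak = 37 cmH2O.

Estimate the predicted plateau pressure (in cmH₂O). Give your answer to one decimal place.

31.0

Flow: 43 L/min ÷ 60 = 0.7167 L/s.
Pplat = PIP − Raw × flow = 37 − 8.4 × 0.7167 = 37 − 6.02 = 30.98 cmH2O.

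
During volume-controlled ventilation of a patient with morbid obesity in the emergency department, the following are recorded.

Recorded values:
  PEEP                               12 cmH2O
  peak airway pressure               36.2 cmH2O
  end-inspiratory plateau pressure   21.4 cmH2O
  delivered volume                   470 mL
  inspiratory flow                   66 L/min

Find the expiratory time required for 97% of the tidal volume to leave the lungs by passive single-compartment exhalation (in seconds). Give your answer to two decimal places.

2.36

Flow: 66 L/min ÷ 60 = 1.1 L/s.
R = (PIP − Pplat)/V̇ = (36.2 − 21.4) / 1.1 = 14.8/1.1 = 13.455 cmH2O·s/L.
C = Vt/(Pplat − PEEP) = 470.0 / (21.4 − 12) = 470.0/9.4 = 50.0 mL/cmH2O.
τ = R × C = 13.455 × 0.05 L/cmH2O = 0.6728 s.
t = −τ·ln(1 − 0.97) = −0.6728·ln(0.03) = 2.359 s.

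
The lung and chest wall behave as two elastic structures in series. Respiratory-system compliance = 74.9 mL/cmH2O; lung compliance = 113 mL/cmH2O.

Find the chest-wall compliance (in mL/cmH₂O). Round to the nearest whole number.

222

1/Ccw = 1/Crs − 1/CL.
1/Ccw = 1/74.9 − 1/113 = 0.004502.
Ccw = 222.12 mL/cmH2O.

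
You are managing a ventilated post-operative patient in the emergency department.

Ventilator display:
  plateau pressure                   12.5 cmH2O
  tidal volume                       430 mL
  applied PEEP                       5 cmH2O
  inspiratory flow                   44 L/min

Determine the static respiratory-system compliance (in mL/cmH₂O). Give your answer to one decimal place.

Cstat = Vt / (Pplat − PEEP) = 430 / (12.5 − 5) = 430 / 7.5 = 57.333 mL/cmH2O.

57.3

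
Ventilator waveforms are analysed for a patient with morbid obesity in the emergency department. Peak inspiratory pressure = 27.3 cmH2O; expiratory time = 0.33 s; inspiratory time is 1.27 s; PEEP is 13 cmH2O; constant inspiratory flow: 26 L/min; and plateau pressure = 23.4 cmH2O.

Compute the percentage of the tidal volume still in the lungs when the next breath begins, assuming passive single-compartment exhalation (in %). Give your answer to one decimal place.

Flow: 26 L/min ÷ 60 = 0.4333 L/s.
Vt = flow × Ti = 0.4333 L/s × 1.27 s × 1000 mL/L = 550.29 mL.
R = (PIP − Pplat)/V̇ = (27.3 − 23.4) / 0.4333 = 3.9/0.4333 = 9.001 cmH2O·s/L.
C = Vt/(Pplat − PEEP) = 550.29 / (23.4 − 13) = 550.29/10.4 = 52.913 mL/cmH2O.
τ = R × C = 9.001 × 0.05291 L/cmH2O = 0.4762 s.
Fraction remaining at end-expiration = e^(−Te/τ) = e^(−0.33/0.4762) = 0.5001 → 50.01%.

50.0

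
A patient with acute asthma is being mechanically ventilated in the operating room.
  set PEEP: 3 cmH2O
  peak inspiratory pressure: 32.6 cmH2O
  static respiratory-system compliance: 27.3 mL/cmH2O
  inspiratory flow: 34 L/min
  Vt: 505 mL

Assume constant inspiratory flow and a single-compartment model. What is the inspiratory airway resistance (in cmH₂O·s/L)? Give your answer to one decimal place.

19.6

Flow: 34 L/min ÷ 60 = 0.5667 L/s.
Equation of motion (constant flow): PIP = Vt/C + R·V̇ + PEEP.
R·V̇ = PIP − Vt/C − PEEP = 32.6 − 505/27.3 − 3 = 32.6 − 18.498 − 3 = 11.102 cmH2O.
R = 11.102 / 0.5667 = 19.591 cmH2O·s/L.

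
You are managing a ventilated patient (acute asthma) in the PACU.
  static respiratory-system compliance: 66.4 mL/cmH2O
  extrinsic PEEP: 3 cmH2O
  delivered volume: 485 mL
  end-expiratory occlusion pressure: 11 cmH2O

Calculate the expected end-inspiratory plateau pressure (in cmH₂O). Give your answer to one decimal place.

End-expiratory occlusion gives total PEEP = 11 cmH2O (intrinsic PEEP = 11 − 3 = 8). Use total PEEP for the elastic gradient.
Pplat = PEEPtotal + Vt / Cstat = 11 + 485 / 66.4 = 11 + 7.304 = 18.304 cmH2O.

18.3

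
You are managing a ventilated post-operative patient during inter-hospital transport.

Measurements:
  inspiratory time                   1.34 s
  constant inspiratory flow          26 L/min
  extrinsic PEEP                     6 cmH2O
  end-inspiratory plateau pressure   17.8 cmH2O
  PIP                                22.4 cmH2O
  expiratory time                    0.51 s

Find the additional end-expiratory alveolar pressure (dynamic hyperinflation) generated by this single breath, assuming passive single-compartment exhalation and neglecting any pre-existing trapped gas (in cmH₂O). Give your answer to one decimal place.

4.4

Flow: 26 L/min ÷ 60 = 0.4333 L/s.
Vt = flow × Ti = 0.4333 L/s × 1.34 s × 1000 mL/L = 580.62 mL.
R = (PIP − Pplat)/V̇ = (22.4 − 17.8) / 0.4333 = 4.6/0.4333 = 10.616 cmH2O·s/L.
C = Vt/(Pplat − PEEP) = 580.62 / (17.8 − 6) = 580.62/11.8 = 49.205 mL/cmH2O.
τ = R × C = 10.616 × 0.04921 L/cmH2O = 0.5224 s.
Fraction remaining = e^(−Te/τ) = e^(−0.51/0.5224) = 0.3767; trapped volume = 580.62 × 0.3767 = 218.72 mL.
Additional alveolar pressure from trapping ≈ V_trapped / C = 218.72 / 49.205 = 4.445 cmH2O.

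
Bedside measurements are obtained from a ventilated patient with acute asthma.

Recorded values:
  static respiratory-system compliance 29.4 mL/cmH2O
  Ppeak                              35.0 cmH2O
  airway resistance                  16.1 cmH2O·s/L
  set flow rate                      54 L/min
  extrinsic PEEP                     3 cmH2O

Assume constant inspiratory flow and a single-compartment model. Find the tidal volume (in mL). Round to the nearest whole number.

Flow: 54 L/min ÷ 60 = 0.9 L/s.
Equation of motion (constant flow): PIP = Vt/C + R·V̇ + PEEP.
Vt/C = PIP − R·V̇ − PEEP = 35.0 − 14.49 − 3 = 17.51 cmH2O.
Vt = C × 17.51 = 29.4 × 17.51 = 514.79 mL.

515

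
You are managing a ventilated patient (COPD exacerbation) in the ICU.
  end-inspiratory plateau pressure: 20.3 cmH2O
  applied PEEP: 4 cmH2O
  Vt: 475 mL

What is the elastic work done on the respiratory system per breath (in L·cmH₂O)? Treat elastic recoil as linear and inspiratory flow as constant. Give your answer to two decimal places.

Elastic work ≈ ½ × (Pplat − PEEP) × Vt = 0.5 × (20.3 − 4) × 0.475 L = 0.5 × 16.3 × 0.475 = 3.871 L·cmH2O.

3.87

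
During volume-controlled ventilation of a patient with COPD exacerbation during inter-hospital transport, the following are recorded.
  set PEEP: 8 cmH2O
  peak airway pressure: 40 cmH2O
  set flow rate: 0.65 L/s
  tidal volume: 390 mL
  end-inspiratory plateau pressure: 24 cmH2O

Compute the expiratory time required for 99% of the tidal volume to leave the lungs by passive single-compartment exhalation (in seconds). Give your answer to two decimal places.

2.76

R = (PIP − Pplat)/V̇ = (40 − 24) / 0.65 = 16.0/0.65 = 24.615 cmH2O·s/L.
C = Vt/(Pplat − PEEP) = 390.0 / (24 − 8) = 390.0/16.0 = 24.375 mL/cmH2O.
τ = R × C = 24.615 × 0.02438 L/cmH2O = 0.6001 s.
t = −τ·ln(1 − 0.99) = −0.6001·ln(0.01) = 2.764 s.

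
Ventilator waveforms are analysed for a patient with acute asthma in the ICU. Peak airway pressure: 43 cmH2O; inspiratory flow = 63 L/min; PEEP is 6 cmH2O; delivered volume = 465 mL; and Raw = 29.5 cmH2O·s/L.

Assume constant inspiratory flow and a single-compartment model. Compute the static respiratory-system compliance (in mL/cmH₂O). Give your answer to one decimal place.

77.2

Flow: 63 L/min ÷ 60 = 1.05 L/s.
Equation of motion (constant flow): PIP = Vt/C + R·V̇ + PEEP.
Vt/C = PIP − R·V̇ − PEEP = 43 − 29.5×1.05 − 6 = 43 − 30.975 − 6 = 6.025 cmH2O.
C = Vt / 6.025 = 465 / 6.025 = 77.178 mL/cmH2O.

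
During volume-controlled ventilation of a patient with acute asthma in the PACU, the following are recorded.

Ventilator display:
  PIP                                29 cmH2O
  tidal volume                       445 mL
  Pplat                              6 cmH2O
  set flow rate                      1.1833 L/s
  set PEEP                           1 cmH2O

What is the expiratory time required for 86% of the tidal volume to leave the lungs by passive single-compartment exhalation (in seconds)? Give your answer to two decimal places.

3.40

R = (PIP − Pplat)/V̇ = (29 − 6) / 1.1833 = 23.0/1.1833 = 19.437 cmH2O·s/L.
C = Vt/(Pplat − PEEP) = 445.0 / (6 − 1) = 445.0/5.0 = 89.0 mL/cmH2O.
τ = R × C = 19.437 × 0.089 L/cmH2O = 1.73 s.
t = −τ·ln(1 − 0.86) = −1.73·ln(0.14) = 3.401 s.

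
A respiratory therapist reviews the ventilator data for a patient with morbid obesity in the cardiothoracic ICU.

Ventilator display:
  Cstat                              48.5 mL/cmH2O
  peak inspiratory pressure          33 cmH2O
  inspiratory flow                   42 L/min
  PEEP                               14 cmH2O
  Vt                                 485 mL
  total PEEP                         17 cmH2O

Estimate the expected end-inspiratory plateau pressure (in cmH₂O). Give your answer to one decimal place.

End-expiratory occlusion gives total PEEP = 17 cmH2O (intrinsic PEEP = 17 − 14 = 3). Use total PEEP for the elastic gradient.
Pplat = PEEPtotal + Vt / Cstat = 17 + 485 / 48.5 = 17 + 10.0 = 27.0 cmH2O.

27.0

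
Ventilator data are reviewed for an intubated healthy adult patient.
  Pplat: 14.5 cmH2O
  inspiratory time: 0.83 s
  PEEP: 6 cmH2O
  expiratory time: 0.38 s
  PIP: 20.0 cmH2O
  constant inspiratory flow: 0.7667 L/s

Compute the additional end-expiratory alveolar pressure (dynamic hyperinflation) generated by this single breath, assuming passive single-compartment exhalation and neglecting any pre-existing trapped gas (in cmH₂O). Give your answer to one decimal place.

Vt = flow × Ti = 0.7667 L/s × 0.83 s × 1000 mL/L = 636.36 mL.
R = (PIP − Pplat)/V̇ = (20.0 − 14.5) / 0.7667 = 5.5/0.7667 = 7.174 cmH2O·s/L.
C = Vt/(Pplat − PEEP) = 636.36 / (14.5 − 6) = 636.36/8.5 = 74.866 mL/cmH2O.
τ = R × C = 7.174 × 0.07487 L/cmH2O = 0.5371 s.
Fraction remaining = e^(−Te/τ) = e^(−0.38/0.5371) = 0.4929; trapped volume = 636.36 × 0.4929 = 313.66 mL.
Additional alveolar pressure from trapping ≈ V_trapped / C = 313.66 / 74.866 = 4.19 cmH2O.

4.2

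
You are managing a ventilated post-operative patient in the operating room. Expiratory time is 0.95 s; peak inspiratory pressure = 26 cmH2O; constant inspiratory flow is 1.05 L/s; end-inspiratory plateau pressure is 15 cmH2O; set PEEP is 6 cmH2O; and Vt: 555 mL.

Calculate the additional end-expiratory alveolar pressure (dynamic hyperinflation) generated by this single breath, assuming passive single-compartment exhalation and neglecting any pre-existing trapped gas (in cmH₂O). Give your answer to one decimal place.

R = (PIP − Pplat)/V̇ = (26 − 15) / 1.05 = 11.0/1.05 = 10.476 cmH2O·s/L.
C = Vt/(Pplat − PEEP) = 555.0 / (15 − 6) = 555.0/9.0 = 61.667 mL/cmH2O.
τ = R × C = 10.476 × 0.06167 L/cmH2O = 0.6461 s.
Fraction remaining = e^(−Te/τ) = e^(−0.95/0.6461) = 0.2298; trapped volume = 555.0 × 0.2298 = 127.54 mL.
Additional alveolar pressure from trapping ≈ V_trapped / C = 127.54 / 61.667 = 2.068 cmH2O.

2.1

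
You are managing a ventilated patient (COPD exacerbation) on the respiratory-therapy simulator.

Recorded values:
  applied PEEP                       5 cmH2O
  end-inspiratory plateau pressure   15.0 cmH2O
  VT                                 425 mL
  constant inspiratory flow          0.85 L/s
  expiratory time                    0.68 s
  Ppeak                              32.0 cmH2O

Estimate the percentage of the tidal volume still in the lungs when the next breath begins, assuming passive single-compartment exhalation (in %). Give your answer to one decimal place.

44.9

R = (PIP − Pplat)/V̇ = (32.0 − 15.0) / 0.85 = 17.0/0.85 = 20.0 cmH2O·s/L.
C = Vt/(Pplat − PEEP) = 425.0 / (15.0 − 5) = 425.0/10.0 = 42.5 mL/cmH2O.
τ = R × C = 20.0 × 0.0425 L/cmH2O = 0.85 s.
Fraction remaining at end-expiration = e^(−Te/τ) = e^(−0.68/0.85) = 0.4493 → 44.93%.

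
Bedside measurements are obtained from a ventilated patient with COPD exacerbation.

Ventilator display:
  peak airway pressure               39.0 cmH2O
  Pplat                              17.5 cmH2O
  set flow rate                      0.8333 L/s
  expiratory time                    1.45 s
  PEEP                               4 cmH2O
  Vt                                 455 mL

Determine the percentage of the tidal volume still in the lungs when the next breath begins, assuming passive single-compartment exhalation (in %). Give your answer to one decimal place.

R = (PIP − Pplat)/V̇ = (39.0 − 17.5) / 0.8333 = 21.5/0.8333 = 25.801 cmH2O·s/L.
C = Vt/(Pplat − PEEP) = 455.0 / (17.5 − 4) = 455.0/13.5 = 33.704 mL/cmH2O.
τ = R × C = 25.801 × 0.0337 L/cmH2O = 0.8695 s.
Fraction remaining at end-expiration = e^(−Te/τ) = e^(−1.45/0.8695) = 0.1887 → 18.87%.

18.9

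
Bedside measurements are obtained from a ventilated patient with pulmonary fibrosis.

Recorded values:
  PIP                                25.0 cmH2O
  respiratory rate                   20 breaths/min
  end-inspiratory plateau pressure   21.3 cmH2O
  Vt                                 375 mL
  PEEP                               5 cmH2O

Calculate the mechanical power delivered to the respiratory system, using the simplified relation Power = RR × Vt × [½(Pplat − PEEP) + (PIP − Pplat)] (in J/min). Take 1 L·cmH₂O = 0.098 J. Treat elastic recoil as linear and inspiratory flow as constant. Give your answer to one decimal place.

8.7

Per-breath work = Vt × [½(Pplat−PEEP) + (PIP−Pplat)] = 0.375 × [0.5×16.3 + 3.7] = 0.375 × 11.85 = 4.444 L·cmH2O.
Power = 20 × 4.444 = 88.88 L·cmH2O/min.
× 0.098 J/(L·cmH2O) → 8.71 J/min.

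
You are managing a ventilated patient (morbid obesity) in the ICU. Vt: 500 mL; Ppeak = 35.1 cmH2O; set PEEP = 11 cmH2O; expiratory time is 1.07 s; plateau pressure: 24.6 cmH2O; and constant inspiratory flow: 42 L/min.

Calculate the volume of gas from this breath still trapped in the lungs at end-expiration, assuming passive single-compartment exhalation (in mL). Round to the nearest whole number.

72

Flow: 42 L/min ÷ 60 = 0.7 L/s.
R = (PIP − Pplat)/V̇ = (35.1 − 24.6) / 0.7 = 10.5/0.7 = 15.0 cmH2O·s/L.
C = Vt/(Pplat − PEEP) = 500.0 / (24.6 − 11) = 500.0/13.6 = 36.765 mL/cmH2O.
τ = R × C = 15.0 × 0.03677 L/cmH2O = 0.5516 s.
Fraction remaining = e^(−Te/τ) = e^(−1.07/0.5516) = 0.1437.
Trapped volume = 500.0 × 0.1437 = 71.85 mL.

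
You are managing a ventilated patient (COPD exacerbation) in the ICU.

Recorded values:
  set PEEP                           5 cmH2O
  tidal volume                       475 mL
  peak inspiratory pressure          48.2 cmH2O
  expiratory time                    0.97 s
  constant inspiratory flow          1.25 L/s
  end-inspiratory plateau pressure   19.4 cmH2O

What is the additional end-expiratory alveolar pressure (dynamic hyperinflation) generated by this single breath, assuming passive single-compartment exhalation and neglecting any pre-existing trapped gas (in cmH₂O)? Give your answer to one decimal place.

4.0

R = (PIP − Pplat)/V̇ = (48.2 − 19.4) / 1.25 = 28.8/1.25 = 23.04 cmH2O·s/L.
C = Vt/(Pplat − PEEP) = 475.0 / (19.4 − 5) = 475.0/14.4 = 32.986 mL/cmH2O.
τ = R × C = 23.04 × 0.03299 L/cmH2O = 0.7601 s.
Fraction remaining = e^(−Te/τ) = e^(−0.97/0.7601) = 0.2791; trapped volume = 475.0 × 0.2791 = 132.57 mL.
Additional alveolar pressure from trapping ≈ V_trapped / C = 132.57 / 32.986 = 4.019 cmH2O.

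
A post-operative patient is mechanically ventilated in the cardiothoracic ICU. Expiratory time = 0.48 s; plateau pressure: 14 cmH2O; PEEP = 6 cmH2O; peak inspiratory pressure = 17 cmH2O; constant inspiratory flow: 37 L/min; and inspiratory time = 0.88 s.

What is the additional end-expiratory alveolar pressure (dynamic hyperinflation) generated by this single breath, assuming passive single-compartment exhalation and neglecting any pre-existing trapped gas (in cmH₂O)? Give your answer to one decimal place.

1.9

Flow: 37 L/min ÷ 60 = 0.6167 L/s.
Vt = flow × Ti = 0.6167 L/s × 0.88 s × 1000 mL/L = 542.7 mL.
R = (PIP − Pplat)/V̇ = (17 − 14) / 0.6167 = 3.0/0.6167 = 4.865 cmH2O·s/L.
C = Vt/(Pplat − PEEP) = 542.7 / (14 − 6) = 542.7/8.0 = 67.838 mL/cmH2O.
τ = R × C = 4.865 × 0.06784 L/cmH2O = 0.33 s.
Fraction remaining = e^(−Te/τ) = e^(−0.48/0.33) = 0.2335; trapped volume = 542.7 × 0.2335 = 126.72 mL.
Additional alveolar pressure from trapping ≈ V_trapped / C = 126.72 / 67.838 = 1.868 cmH2O.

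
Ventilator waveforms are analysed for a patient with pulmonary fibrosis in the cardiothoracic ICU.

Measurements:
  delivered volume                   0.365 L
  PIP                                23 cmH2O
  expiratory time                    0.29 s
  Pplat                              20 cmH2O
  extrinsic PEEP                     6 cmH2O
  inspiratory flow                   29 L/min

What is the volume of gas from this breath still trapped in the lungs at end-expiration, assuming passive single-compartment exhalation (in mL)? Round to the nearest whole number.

Flow: 29 L/min ÷ 60 = 0.4833 L/s.
R = (PIP − Pplat)/V̇ = (23 − 20) / 0.4833 = 3.0/0.4833 = 6.207 cmH2O·s/L.
C = Vt/(Pplat − PEEP) = 365.0 / (20 − 6) = 365.0/14.0 = 26.071 mL/cmH2O.
τ = R × C = 6.207 × 0.02607 L/cmH2O = 0.1618 s.
Fraction remaining = e^(−Te/τ) = e^(−0.29/0.1618) = 0.1666.
Trapped volume = 365.0 × 0.1666 = 60.809 mL.

61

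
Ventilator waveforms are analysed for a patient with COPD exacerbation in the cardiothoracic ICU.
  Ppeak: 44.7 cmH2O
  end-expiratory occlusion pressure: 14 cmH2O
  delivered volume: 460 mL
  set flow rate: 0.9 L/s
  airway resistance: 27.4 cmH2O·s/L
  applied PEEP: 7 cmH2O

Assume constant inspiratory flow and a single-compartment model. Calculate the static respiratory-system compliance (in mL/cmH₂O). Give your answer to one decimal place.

Total PEEP = 14 cmH2O (set 7 + intrinsic 7); this is the baseline alveolar pressure.
Equation of motion (constant flow): PIP = Vt/C + R·V̇ + PEEP.
Vt/C = PIP − R·V̇ − PEEP = 44.7 − 27.4×0.9 − 14 = 44.7 − 24.66 − 14 = 6.04 cmH2O.
C = Vt / 6.04 = 460 / 6.04 = 76.159 mL/cmH2O.

76.2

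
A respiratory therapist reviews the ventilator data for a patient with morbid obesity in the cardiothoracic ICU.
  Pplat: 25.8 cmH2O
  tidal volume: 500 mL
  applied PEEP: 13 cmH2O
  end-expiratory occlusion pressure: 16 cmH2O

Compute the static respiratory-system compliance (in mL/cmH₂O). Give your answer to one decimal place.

End-expiratory occlusion gives total PEEP = 16 cmH2O (intrinsic PEEP = 16 − 13 = 3). Use total PEEP for the elastic gradient.
Cstat = Vt / (Pplat − PEEPtotal) = 500 / (25.8 − 16) = 500 / 9.8 = 51.02 mL/cmH2O.

51.0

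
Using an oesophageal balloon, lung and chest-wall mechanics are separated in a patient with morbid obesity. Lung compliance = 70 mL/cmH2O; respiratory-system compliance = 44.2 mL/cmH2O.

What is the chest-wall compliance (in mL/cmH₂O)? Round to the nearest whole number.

120

1/Ccw = 1/Crs − 1/CL.
1/Ccw = 1/44.2 − 1/70 = 0.008339.
Ccw = 119.92 mL/cmH2O.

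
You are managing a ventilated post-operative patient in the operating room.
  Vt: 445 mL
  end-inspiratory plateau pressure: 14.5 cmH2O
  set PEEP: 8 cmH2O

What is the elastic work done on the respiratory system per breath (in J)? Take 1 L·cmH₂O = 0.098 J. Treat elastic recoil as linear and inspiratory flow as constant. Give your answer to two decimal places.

0.14

Elastic work ≈ ½ × (Pplat − PEEP) × Vt = 0.5 × (14.5 − 8) × 0.445 L = 0.5 × 6.5 × 0.445 = 1.446 L·cmH2O.
× 0.098 J/(L·cmH2O) → 0.1417 J.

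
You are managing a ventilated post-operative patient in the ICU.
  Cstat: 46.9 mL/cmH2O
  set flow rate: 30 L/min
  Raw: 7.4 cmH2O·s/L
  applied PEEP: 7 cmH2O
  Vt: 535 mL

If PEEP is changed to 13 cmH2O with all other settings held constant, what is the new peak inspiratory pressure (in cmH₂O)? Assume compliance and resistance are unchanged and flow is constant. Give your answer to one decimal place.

28.1

Flow: 30 L/min ÷ 60 = 0.5 L/s.
PIP = Vt/C + R·V̇ + PEEP (constant-flow equation of motion).
Only the baseline term changes: ΔPIP = ΔPEEP = 13 − 7 = 6.0 cmH2O.
Original PIP = 535/46.9 + 7.4×0.5 + 7 = 22.107 cmH2O; new PIP = 22.107 + (6.0) = 28.107 cmH2O.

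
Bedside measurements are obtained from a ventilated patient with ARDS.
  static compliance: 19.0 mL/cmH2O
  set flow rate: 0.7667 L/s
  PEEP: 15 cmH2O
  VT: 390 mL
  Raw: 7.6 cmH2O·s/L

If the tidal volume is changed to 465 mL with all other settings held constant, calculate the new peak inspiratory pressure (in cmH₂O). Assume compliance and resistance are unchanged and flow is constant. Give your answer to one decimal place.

45.3

PIP = Vt/C + R·V̇ + PEEP (constant-flow equation of motion).
Only the elastic term changes: ΔPIP = ΔVt / C = (465 − 390) / 19.0 = 3.947 cmH2O.
Original PIP = 390/19.0 + 7.6×0.7667 + 15 = 41.353 cmH2O; new PIP = 41.353 + (3.947) = 45.3 cmH2O.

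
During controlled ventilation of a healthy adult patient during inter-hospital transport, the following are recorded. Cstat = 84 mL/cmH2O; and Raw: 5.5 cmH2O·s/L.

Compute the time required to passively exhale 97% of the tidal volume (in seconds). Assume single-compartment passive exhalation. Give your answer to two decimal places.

1.62

τ = R × C = 5.5 × 84 mL/cmH2O = 5.5 × 0.084 L/cmH2O = 0.462 s.
Exhaled fraction f = 1 − e^(−t/τ) → t = −τ·ln(1 − f) = −0.462·ln(0.03) = 1.62 s.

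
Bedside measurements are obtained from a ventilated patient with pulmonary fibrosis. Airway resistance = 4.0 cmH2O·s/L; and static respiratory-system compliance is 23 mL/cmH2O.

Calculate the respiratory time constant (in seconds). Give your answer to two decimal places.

τ = R × C = 4.0 × 23 mL/cmH2O = 4.0 × 0.023 L/cmH2O = 0.092 s.

0.09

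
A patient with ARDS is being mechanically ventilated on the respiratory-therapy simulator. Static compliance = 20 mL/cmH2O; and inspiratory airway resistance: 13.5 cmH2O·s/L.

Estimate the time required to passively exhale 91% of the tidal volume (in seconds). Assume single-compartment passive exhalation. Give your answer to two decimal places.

τ = R × C = 13.5 × 20 mL/cmH2O = 13.5 × 0.020 L/cmH2O = 0.27 s.
Exhaled fraction f = 1 − e^(−t/τ) → t = −τ·ln(1 − f) = −0.27·ln(0.09) = 0.6501 s.

0.65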